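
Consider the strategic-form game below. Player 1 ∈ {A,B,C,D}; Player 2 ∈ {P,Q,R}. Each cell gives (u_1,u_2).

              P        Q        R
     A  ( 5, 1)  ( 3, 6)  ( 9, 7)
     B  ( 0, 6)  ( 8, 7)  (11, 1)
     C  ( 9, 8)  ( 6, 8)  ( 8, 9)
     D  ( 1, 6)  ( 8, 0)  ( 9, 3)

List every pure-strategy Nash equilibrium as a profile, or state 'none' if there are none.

(A,P): not NE [P1→C gives 9>5; P2→R gives 7>1]
(A,Q): not NE [P1→D gives 8>3; P2→R gives 7>6]
(A,R): not NE [P1→B gives 11>9]
(B,P): not NE [P1→C gives 9>0; P2→Q gives 7>6]
(B,Q): NE
(B,R): not NE [P2→Q gives 7>1]
(C,P): not NE [P2→R gives 9>8]
(C,Q): not NE [P1→D gives 8>6; P2→R gives 9>8]
(C,R): not NE [P1→B gives 11>8]
(D,P): not NE [P1→C gives 9>1]
(D,Q): not NE [P2→P gives 6>0]
(D,R): not NE [P1→B gives 11>9; P2→P gives 6>3]

NE set: (B,Q)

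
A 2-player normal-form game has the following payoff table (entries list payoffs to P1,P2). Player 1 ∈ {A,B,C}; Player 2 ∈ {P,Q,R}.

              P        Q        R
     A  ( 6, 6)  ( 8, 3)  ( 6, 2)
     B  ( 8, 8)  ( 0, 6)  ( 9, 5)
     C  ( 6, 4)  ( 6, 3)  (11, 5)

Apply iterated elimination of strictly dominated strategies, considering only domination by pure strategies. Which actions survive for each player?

P2 drop Q (P beats it: A:6>3 B:8>6 C:4>3)
P1 drop A (B beats it: P:8>6 R:9>6)
P1→{B,C} P2→{P,R}

Survivors P1:{B,C} P2:{P,R}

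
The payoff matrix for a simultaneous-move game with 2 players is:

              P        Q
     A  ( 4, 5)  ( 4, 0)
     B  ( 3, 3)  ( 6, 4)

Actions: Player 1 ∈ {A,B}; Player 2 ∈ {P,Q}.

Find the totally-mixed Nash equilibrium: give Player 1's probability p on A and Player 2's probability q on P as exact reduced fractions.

P1 indiff ⇒ q·4+(1-q)·4 = q·3+(1-q)·6 ⇒ q(1) = (1-q)(2) ⇒ q = 2/3
P2 indiff ⇒ p·5+(1-p)·3 = p·0+(1-p)·4 ⇒ p(5) = (1-p)(1) ⇒ p = 1/6

(p,q) = (1/6, 2/3)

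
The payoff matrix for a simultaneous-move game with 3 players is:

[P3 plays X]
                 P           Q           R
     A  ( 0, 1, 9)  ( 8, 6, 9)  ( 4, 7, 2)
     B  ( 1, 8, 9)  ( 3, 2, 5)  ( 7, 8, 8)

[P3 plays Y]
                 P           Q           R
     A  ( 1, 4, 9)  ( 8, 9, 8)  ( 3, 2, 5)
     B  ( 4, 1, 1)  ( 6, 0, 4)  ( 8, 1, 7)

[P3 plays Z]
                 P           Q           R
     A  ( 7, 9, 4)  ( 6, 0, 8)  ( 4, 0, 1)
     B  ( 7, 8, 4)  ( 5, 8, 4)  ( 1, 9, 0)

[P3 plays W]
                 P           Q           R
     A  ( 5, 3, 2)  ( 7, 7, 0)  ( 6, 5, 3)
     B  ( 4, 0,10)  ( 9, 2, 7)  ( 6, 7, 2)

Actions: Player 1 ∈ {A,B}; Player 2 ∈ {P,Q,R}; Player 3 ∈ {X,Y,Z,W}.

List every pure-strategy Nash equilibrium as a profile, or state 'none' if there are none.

PSNE = {(B,R,X)}

(A,P,X): not NE [P1→B gives 1>0; P2→R gives 7>1]
(A,P,Y): not NE [P1→B gives 4>1; P2→Q gives 9>4]
(A,P,Z): not NE [P3→Y gives 9>4]
(A,P,W): not NE [P2→Q gives 7>3; P3→Y gives 9>2]
(A,Q,X): not NE [P2→R gives 7>6]
(A,Q,Y): not NE [P3→X gives 9>8]
(A,Q,Z): not NE [P2→P gives 9>0; P3→X gives 9>8]
(A,Q,W): not NE [P1→B gives 9>7; P3→X gives 9>0]
(A,R,X): not NE [P1→B gives 7>4; P3→Y gives 5>2]
(A,R,Y): not NE [P1→B gives 8>3; P2→Q gives 9>2]
(A,R,Z): not NE [P2→P gives 9>0; P3→Y gives 5>1]
(A,R,W): not NE [P2→Q gives 7>5; P3→Y gives 5>3]
(B,P,X): not NE [P3→W gives 10>9]
(B,P,Y): not NE [P3→W gives 10>1]
(B,P,Z): not NE [P2→R gives 9>8; P3→W gives 10>4]
(B,P,W): not NE [P1→A gives 5>4; P2→R gives 7>0]
(B,Q,X): not NE [P1→A gives 8>3; P2→R gives 8>2; P3→W gives 7>5]
(B,Q,Y): not NE [P1→A gives 8>6; P2→R gives 1>0; P3→W gives 7>4]
(B,Q,Z): not NE [P1→A gives 6>5; P2→R gives 9>8; P3→W gives 7>4]
(B,Q,W): not NE [P2→R gives 7>2]
(B,R,X): NE
(B,R,Y): not NE [P3→X gives 8>7]
(B,R,Z): not NE [P1→A gives 4>1; P3→X gives 8>0]
(B,R,W): not NE [P3→X gives 8>2]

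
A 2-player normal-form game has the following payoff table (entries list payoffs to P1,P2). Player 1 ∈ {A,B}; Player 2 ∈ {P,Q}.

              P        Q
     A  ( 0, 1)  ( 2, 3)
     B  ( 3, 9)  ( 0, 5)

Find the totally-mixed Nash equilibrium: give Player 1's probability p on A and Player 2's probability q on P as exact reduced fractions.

P1 indiff ⇒ q·0+(1-q)·2 = q·3+(1-q)·0 ⇒ q(-3) = (1-q)(-2) ⇒ q = 2/5
P2 indiff ⇒ p·1+(1-p)·9 = p·3+(1-p)·5 ⇒ p(-2) = (1-p)(-4) ⇒ p = 2/3

(p,q) = (2/3, 2/5)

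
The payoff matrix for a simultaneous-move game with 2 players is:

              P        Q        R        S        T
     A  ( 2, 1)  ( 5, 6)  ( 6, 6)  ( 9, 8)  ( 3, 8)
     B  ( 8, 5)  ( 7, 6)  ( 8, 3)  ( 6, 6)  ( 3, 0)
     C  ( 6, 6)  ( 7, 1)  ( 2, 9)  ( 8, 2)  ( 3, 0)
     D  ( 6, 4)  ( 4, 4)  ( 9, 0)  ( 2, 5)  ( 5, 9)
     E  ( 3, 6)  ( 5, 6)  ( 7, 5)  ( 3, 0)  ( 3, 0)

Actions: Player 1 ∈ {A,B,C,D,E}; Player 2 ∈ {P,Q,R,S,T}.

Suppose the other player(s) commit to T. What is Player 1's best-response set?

u_1(A vs T) = 3
u_1(B vs T) = 3
u_1(C vs T) = 3
u_1(D vs T) = 5
u_1(E vs T) = 3
max payoff 5 at {D}

P1 best: {D}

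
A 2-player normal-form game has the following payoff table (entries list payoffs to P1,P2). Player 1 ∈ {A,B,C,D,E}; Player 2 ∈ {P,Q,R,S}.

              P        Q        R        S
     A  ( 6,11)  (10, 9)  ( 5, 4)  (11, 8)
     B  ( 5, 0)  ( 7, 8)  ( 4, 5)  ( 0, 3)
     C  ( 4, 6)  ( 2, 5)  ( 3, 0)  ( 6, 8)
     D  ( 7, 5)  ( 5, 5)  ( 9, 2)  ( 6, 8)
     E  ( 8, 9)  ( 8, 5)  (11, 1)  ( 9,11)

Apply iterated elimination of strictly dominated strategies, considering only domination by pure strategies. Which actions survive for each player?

P1 drop B (A beats it: P:6>5 Q:10>7 R:5>4 S:11>0)
P1 drop C (A beats it: P:6>4 Q:10>2 R:5>3 S:11>6)
P1 drop D (E beats it: P:8>7 Q:8>5 R:11>9 S:9>6)
P2 drop Q (P beats it: A:11>9 E:9>5)
P2 drop R (P beats it: A:11>4 E:9>1)
P1→{A,E} P2→{P,S}

IESDS → P1:{A,E} P2:{P,S}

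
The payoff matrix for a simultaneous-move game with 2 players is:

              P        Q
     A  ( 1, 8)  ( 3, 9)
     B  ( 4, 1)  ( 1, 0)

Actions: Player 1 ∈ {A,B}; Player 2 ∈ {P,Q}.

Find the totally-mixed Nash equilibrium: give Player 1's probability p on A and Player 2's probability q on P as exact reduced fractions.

(p,q) = (1/2, 2/5)

P1 indiff ⇒ q·1+(1-q)·3 = q·4+(1-q)·1 ⇒ q(-3) = (1-q)(-2) ⇒ q = 2/5
P2 indiff ⇒ p·8+(1-p)·1 = p·9+(1-p)·0 ⇒ p(-1) = (1-p)(-1) ⇒ p = 1/2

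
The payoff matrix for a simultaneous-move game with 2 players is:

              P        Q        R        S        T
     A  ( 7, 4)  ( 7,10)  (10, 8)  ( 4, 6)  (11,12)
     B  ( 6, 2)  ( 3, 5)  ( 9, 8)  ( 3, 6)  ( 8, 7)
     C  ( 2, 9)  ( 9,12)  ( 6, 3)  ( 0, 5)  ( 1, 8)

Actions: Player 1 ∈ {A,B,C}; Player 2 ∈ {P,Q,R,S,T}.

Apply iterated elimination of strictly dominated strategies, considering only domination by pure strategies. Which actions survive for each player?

Survivors P1:{A,C} P2:{Q,T}

P1 drop B (A beats it: P:7>6 Q:7>3 R:10>9 S:4>3 T:11>8)
P2 drop P (Q beats it: A:10>4 C:12>9)
P2 drop R (Q beats it: A:10>8 C:12>3)
P2 drop S (Q beats it: A:10>6 C:12>5)
P1→{A,C} P2→{Q,T}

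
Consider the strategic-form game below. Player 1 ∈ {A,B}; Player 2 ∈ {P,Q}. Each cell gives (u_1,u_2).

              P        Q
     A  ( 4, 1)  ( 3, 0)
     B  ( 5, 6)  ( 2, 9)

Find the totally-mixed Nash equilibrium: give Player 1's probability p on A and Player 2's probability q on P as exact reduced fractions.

P1 indiff ⇒ q·4+(1-q)·3 = q·5+(1-q)·2 ⇒ q(-1) = (1-q)(-1) ⇒ q = 1/2
P2 indiff ⇒ p·1+(1-p)·6 = p·0+(1-p)·9 ⇒ p(1) = (1-p)(3) ⇒ p = 3/4

P1 mixes 3/4 on A; P2 mixes 1/2 on P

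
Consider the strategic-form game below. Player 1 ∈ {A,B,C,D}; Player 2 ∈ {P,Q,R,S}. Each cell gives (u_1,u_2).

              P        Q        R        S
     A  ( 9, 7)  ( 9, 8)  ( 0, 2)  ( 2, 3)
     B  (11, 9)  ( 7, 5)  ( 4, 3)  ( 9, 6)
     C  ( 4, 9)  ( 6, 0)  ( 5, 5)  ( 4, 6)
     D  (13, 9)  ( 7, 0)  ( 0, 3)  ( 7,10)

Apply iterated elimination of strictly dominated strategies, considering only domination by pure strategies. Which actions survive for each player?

P2 drop R (P beats it: A:7>2 B:9>3 C:9>5 D:9>3)
P1 drop C (B beats it: P:11>4 Q:7>6 S:9>4)
P1→{A,B,D} P2→{P,Q,S}

IESDS → P1:{A,B,D} P2:{P,Q,S}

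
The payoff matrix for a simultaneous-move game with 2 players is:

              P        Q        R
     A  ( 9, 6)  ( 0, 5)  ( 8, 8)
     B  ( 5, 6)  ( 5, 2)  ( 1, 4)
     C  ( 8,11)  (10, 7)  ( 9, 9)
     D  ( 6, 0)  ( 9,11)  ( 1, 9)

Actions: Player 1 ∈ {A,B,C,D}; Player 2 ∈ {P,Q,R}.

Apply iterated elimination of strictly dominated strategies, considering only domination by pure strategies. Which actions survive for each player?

Remaining: P1:{A,C} P2:{P,R}

P1 drop B (C beats it: P:8>5 Q:10>5 R:9>1)
P1 drop D (C beats it: P:8>6 Q:10>9 R:9>1)
P2 drop Q (P beats it: A:6>5 C:11>7)
P1→{A,C} P2→{P,R}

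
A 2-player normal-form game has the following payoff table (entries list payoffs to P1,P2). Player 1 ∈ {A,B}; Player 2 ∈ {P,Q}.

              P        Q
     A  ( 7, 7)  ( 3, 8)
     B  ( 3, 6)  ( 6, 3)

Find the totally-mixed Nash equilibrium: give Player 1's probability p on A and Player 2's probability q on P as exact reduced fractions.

P1 indiff ⇒ q·7+(1-q)·3 = q·3+(1-q)·6 ⇒ q(4) = (1-q)(3) ⇒ q = 3/7
P2 indiff ⇒ p·7+(1-p)·6 = p·8+(1-p)·3 ⇒ p(-1) = (1-p)(-3) ⇒ p = 3/4

(p,q) = (3/4, 3/7)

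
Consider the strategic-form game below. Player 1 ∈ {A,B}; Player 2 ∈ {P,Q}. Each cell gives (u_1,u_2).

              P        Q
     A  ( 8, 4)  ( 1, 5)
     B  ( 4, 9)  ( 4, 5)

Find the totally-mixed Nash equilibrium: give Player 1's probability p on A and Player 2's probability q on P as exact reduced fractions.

P1 indiff ⇒ q·8+(1-q)·1 = q·4+(1-q)·4 ⇒ q(4) = (1-q)(3) ⇒ q = 3/7
P2 indiff ⇒ p·4+(1-p)·9 = p·5+(1-p)·5 ⇒ p(-1) = (1-p)(-4) ⇒ p = 4/5

p=4/5, q=3/7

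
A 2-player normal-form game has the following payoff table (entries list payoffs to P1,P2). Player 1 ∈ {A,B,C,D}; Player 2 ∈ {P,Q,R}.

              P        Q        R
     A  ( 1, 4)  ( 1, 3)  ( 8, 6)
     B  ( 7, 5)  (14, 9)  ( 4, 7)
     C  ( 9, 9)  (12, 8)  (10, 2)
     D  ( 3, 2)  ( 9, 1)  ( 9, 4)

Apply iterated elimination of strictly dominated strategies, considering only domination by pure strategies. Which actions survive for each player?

P1 drop A (C beats it: P:9>1 Q:12>1 R:10>8)
P1 drop D (C beats it: P:9>3 Q:12>9 R:10>9)
P2 drop R (Q beats it: B:9>7 C:8>2)
P1→{B,C} P2→{P,Q}

Remaining: P1:{B,C} P2:{P,Q}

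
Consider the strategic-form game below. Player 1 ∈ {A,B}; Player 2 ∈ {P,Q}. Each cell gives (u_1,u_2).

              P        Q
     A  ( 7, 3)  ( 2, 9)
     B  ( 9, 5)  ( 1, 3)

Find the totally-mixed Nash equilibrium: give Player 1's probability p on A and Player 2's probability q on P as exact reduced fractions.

P1 mixes 1/4 on A; P2 mixes 1/3 on P

P1 indiff ⇒ q·7+(1-q)·2 = q·9+(1-q)·1 ⇒ q(-2) = (1-q)(-1) ⇒ q = 1/3
P2 indiff ⇒ p·3+(1-p)·5 = p·9+(1-p)·3 ⇒ p(-6) = (1-p)(-2) ⇒ p = 1/4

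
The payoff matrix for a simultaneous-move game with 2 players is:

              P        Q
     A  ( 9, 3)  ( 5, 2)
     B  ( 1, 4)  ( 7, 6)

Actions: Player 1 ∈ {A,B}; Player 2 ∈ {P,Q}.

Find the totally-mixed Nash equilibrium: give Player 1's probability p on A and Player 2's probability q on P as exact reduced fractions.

p=2/3, q=1/5

P1 indiff ⇒ q·9+(1-q)·5 = q·1+(1-q)·7 ⇒ q(8) = (1-q)(2) ⇒ q = 1/5
P2 indiff ⇒ p·3+(1-p)·4 = p·2+(1-p)·6 ⇒ p(1) = (1-p)(2) ⇒ p = 2/3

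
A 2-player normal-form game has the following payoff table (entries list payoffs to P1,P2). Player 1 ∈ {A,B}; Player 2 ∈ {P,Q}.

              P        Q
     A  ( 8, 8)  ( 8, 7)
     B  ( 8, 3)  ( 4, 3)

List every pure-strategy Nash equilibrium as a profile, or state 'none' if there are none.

Nash profiles: (A,P), (B,P)

(A,P): NE
(A,Q): not NE [P2→P gives 8>7]
(B,P): NE
(B,Q): not NE [P1→A gives 8>4]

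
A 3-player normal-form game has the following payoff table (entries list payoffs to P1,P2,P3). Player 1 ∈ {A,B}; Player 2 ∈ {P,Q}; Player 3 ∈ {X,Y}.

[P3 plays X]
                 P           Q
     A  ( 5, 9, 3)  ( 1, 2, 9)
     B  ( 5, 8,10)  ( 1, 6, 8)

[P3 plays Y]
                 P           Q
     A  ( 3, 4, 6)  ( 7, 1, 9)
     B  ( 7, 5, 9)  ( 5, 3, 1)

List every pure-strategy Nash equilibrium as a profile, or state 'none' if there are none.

Nash profiles: (B,P,X)

(A,P,X): not NE [P3→Y gives 6>3]
(A,P,Y): not NE [P1→B gives 7>3]
(A,Q,X): not NE [P2→P gives 9>2]
(A,Q,Y): not NE [P2→P gives 4>1]
(B,P,X): NE
(B,P,Y): not NE [P3→X gives 10>9]
(B,Q,X): not NE [P2→P gives 8>6]
(B,Q,Y): not NE [P1→A gives 7>5; P2→P gives 5>3; P3→X gives 8>1]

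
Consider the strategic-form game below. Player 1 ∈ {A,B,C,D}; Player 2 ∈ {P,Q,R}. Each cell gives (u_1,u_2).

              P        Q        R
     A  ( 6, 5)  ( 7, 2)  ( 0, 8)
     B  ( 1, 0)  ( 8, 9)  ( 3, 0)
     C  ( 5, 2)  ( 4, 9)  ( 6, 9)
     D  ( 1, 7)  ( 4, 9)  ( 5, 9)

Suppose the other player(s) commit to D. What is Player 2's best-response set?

BR_2 = {Q,R}

u_2(P vs D) = 7
u_2(Q vs D) = 9
u_2(R vs D) = 9
max payoff 9 at {Q,R}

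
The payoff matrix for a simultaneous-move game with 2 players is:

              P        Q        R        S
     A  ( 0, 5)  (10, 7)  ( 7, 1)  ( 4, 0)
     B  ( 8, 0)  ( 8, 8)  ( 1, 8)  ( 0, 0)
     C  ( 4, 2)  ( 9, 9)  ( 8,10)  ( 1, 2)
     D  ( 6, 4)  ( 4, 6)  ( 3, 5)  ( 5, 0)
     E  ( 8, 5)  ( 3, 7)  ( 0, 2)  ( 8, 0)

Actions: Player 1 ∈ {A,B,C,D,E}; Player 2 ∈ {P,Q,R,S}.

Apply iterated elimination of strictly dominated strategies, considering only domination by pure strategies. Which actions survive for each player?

P2 drop P (Q beats it: A:7>5 B:8>0 C:9>2 D:6>4 E:7>5)
P1 drop B (A beats it: Q:10>8 R:7>1 S:4>0)
P2 drop S (Q beats it: A:7>0 C:9>2 D:6>0 E:7>0)
P1 drop D (A beats it: Q:10>4 R:7>3)
P1 drop E (A beats it: Q:10>3 R:7>0)
P1→{A,C} P2→{Q,R}

Survivors P1:{A,C} P2:{Q,R}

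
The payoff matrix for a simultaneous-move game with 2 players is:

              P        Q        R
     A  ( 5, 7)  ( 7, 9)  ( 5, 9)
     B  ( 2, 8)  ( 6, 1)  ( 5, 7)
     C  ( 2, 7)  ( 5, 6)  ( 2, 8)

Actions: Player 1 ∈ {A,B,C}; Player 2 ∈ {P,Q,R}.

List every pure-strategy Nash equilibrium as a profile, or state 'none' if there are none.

(A,P): not NE [P2→R gives 9>7]
(A,Q): NE
(A,R): NE
(B,P): not NE [P1→A gives 5>2]
(B,Q): not NE [P1→A gives 7>6; P2→P gives 8>1]
(B,R): not NE [P2→P gives 8>7]
(C,P): not NE [P1→A gives 5>2; P2→R gives 8>7]
(C,Q): not NE [P1→A gives 7>5; P2→R gives 8>6]
(C,R): not NE [P1→B gives 5>2]

Nash profiles: (A,Q), (A,R)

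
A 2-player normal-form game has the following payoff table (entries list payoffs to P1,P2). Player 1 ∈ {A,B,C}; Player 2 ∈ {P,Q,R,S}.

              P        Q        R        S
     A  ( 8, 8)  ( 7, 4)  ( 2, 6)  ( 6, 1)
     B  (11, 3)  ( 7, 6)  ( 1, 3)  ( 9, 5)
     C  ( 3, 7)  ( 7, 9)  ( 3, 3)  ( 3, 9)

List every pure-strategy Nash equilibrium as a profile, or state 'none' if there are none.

Nash profiles: (B,Q), (C,Q)

(A,P): not NE [P1→B gives 11>8]
(A,Q): not NE [P2→P gives 8>4]
(A,R): not NE [P1→C gives 3>2; P2→P gives 8>6]
(A,S): not NE [P1→B gives 9>6; P2→P gives 8>1]
(B,P): not NE [P2→Q gives 6>3]
(B,Q): NE
(B,R): not NE [P1→C gives 3>1; P2→Q gives 6>3]
(B,S): not NE [P2→Q gives 6>5]
(C,P): not NE [P1→B gives 11>3; P2→S gives 9>7]
(C,Q): NE
(C,R): not NE [P2→S gives 9>3]
(C,S): not NE [P1→B gives 9>3]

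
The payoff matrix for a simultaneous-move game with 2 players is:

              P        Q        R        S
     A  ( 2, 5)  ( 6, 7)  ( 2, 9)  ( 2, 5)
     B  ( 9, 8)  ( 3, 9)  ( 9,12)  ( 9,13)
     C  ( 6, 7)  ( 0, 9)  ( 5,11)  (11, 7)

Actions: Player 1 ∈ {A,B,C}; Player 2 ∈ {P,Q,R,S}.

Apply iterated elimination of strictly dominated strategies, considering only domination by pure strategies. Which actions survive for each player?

Remaining: P1:{B,C} P2:{R,S}

P2 drop P (Q beats it: A:7>5 B:9>8 C:9>7)
P2 drop Q (R beats it: A:9>7 B:12>9 C:11>9)
P1 drop A (B beats it: R:9>2 S:9>2)
P1→{B,C} P2→{R,S}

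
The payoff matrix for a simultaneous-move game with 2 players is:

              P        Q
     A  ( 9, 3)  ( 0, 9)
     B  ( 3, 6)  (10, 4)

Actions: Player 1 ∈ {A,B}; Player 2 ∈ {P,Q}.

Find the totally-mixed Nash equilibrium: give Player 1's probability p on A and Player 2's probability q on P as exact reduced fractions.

(p,q) = (1/4, 5/8)

P1 indiff ⇒ q·9+(1-q)·0 = q·3+(1-q)·10 ⇒ q(6) = (1-q)(10) ⇒ q = 5/8
P2 indiff ⇒ p·3+(1-p)·6 = p·9+(1-p)·4 ⇒ p(-6) = (1-p)(-2) ⇒ p = 1/4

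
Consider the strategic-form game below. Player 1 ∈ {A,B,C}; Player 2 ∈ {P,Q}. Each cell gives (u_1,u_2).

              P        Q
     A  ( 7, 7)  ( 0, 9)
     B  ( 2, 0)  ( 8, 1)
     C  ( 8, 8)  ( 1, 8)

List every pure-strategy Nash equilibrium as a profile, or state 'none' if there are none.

(A,P): not NE [P1→C gives 8>7; P2→Q gives 9>7]
(A,Q): not NE [P1→B gives 8>0]
(B,P): not NE [P1→C gives 8>2; P2→Q gives 1>0]
(B,Q): NE
(C,P): NE
(C,Q): not NE [P1→B gives 8>1]

Nash profiles: (B,Q), (C,P)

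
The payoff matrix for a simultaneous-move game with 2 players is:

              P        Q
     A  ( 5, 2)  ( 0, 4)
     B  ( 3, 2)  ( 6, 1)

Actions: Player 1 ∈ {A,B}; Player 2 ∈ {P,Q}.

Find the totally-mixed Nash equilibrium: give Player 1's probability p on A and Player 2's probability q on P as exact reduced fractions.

P1 indiff ⇒ q·5+(1-q)·0 = q·3+(1-q)·6 ⇒ q(2) = (1-q)(6) ⇒ q = 3/4
P2 indiff ⇒ p·2+(1-p)·2 = p·4+(1-p)·1 ⇒ p(-2) = (1-p)(-1) ⇒ p = 1/3

(p,q) = (1/3, 3/4)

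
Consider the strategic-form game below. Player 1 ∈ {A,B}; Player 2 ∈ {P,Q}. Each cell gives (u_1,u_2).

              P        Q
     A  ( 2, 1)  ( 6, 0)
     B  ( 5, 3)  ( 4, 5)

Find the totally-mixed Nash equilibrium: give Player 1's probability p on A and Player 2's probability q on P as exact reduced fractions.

(p,q) = (2/3, 2/5)

P1 indiff ⇒ q·2+(1-q)·6 = q·5+(1-q)·4 ⇒ q(-3) = (1-q)(-2) ⇒ q = 2/5
P2 indiff ⇒ p·1+(1-p)·3 = p·0+(1-p)·5 ⇒ p(1) = (1-p)(2) ⇒ p = 2/3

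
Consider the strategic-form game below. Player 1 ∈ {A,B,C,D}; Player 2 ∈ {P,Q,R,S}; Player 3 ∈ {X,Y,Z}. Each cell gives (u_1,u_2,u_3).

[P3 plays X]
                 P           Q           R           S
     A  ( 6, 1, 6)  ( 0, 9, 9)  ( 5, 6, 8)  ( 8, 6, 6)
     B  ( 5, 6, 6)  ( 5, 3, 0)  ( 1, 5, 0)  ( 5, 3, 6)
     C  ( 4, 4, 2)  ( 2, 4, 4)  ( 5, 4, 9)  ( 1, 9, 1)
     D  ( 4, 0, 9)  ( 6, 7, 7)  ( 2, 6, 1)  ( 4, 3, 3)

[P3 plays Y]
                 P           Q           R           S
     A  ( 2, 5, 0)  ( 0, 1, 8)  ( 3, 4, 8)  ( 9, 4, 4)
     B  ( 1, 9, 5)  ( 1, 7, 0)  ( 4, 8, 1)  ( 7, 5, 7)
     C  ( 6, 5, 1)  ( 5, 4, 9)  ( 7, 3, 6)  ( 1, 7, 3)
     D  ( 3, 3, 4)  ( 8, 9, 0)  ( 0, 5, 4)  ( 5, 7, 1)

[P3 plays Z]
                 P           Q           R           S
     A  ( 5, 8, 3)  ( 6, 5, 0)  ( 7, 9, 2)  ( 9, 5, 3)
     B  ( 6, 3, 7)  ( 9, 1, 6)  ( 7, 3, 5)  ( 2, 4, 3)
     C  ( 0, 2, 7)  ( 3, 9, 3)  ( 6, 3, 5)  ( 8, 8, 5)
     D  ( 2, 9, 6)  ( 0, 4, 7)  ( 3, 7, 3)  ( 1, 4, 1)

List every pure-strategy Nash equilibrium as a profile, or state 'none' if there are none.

NE set: (D,Q,X)

(A,P,X): not NE [P2→Q gives 9>1]
(A,P,Y): not NE [P1→C gives 6>2; P3→X gives 6>0]
(A,P,Z): not NE [P1→B gives 6>5; P2→R gives 9>8; P3→X gives 6>3]
(A,Q,X): not NE [P1→D gives 6>0]
(A,Q,Y): not NE [P1→D gives 8>0; P2→P gives 5>1; P3→X gives 9>8]
(A,Q,Z): not NE [P1→B gives 9>6; P2→R gives 9>5; P3→X gives 9>0]
(A,R,X): not NE [P2→Q gives 9>6]
(A,R,Y): not NE [P1→C gives 7>3; P2→P gives 5>4]
(A,R,Z): not NE [P3→Y gives 8>2]
(A,S,X): not NE [P2→Q gives 9>6]
(A,S,Y): not NE [P2→P gives 5>4; P3→X gives 6>4]
(A,S,Z): not NE [P2→R gives 9>5; P3→X gives 6>3]
(B,P,X): not NE [P1→A gives 6>5; P3→Z gives 7>6]
(B,P,Y): not NE [P1→C gives 6>1; P3→Z gives 7>5]
(B,P,Z): not NE [P2→S gives 4>3]
(B,Q,X): not NE [P1→D gives 6>5; P2→P gives 6>3; P3→Z gives 6>0]
(B,Q,Y): not NE [P1→D gives 8>1; P2→P gives 9>7; P3→Z gives 6>0]
(B,Q,Z): not NE [P2→S gives 4>1]
(B,R,X): not NE [P1→C gives 5>1; P2→P gives 6>5; P3→Z gives 5>0]
(B,R,Y): not NE [P1→C gives 7>4; P2→P gives 9>8; P3→Z gives 5>1]
(B,R,Z): not NE [P2→S gives 4>3]
(B,S,X): not NE [P1→A gives 8>5; P2→P gives 6>3; P3→Y gives 7>6]
(B,S,Y): not NE [P1→A gives 9>7; P2→P gives 9>5]
(B,S,Z): not NE [P1→A gives 9>2; P3→Y gives 7>3]
(C,P,X): not NE [P1→A gives 6>4; P2→S gives 9>4; P3→Z gives 7>2]
(C,P,Y): not NE [P2→S gives 7>5; P3→Z gives 7>1]
(C,P,Z): not NE [P1→B gives 6>0; P2→Q gives 9>2]
(C,Q,X): not NE [P1→D gives 6>2; P2→S gives 9>4; P3→Y gives 9>4]
(C,Q,Y): not NE [P1→D gives 8>5; P2→S gives 7>4]
(C,Q,Z): not NE [P1→B gives 9>3; P3→Y gives 9>3]
(C,R,X): not NE [P2→S gives 9>4]
(C,R,Y): not NE [P2→S gives 7>3; P3→X gives 9>6]
(C,R,Z): not NE [P1→B gives 7>6; P2→Q gives 9>3; P3→X gives 9>5]
(C,S,X): not NE [P1→A gives 8>1; P3→Z gives 5>1]
(C,S,Y): not NE [P1→A gives 9>1; P3→Z gives 5>3]
(C,S,Z): not NE [P1→A gives 9>8; P2→Q gives 9>8]
(D,P,X): not NE [P1→A gives 6>4; P2→Q gives 7>0]
(D,P,Y): not NE [P1→C gives 6>3; P2→Q gives 9>3; P3→X gives 9>4]
(D,P,Z): not NE [P1→B gives 6>2; P3→X gives 9>6]
(D,Q,X): NE
(D,Q,Y): not NE [P3→Z gives 7>0]
(D,Q,Z): not NE [P1→B gives 9>0; P2→P gives 9>4]
(D,R,X): not NE [P1→C gives 5>2; P2→Q gives 7>6; P3→Y gives 4>1]
(D,R,Y): not NE [P1→C gives 7>0; P2→Q gives 9>5]
(D,R,Z): not NE [P1→B gives 7>3; P2→P gives 9>7; P3→Y gives 4>3]
(D,S,X): not NE [P1→A gives 8>4; P2→Q gives 7>3]
(D,S,Y): not NE [P1→A gives 9>5; P2→Q gives 9>7; P3→X gives 3>1]
(D,S,Z): not NE [P1→A gives 9>1; P2→P gives 9>4; P3→X gives 3>1]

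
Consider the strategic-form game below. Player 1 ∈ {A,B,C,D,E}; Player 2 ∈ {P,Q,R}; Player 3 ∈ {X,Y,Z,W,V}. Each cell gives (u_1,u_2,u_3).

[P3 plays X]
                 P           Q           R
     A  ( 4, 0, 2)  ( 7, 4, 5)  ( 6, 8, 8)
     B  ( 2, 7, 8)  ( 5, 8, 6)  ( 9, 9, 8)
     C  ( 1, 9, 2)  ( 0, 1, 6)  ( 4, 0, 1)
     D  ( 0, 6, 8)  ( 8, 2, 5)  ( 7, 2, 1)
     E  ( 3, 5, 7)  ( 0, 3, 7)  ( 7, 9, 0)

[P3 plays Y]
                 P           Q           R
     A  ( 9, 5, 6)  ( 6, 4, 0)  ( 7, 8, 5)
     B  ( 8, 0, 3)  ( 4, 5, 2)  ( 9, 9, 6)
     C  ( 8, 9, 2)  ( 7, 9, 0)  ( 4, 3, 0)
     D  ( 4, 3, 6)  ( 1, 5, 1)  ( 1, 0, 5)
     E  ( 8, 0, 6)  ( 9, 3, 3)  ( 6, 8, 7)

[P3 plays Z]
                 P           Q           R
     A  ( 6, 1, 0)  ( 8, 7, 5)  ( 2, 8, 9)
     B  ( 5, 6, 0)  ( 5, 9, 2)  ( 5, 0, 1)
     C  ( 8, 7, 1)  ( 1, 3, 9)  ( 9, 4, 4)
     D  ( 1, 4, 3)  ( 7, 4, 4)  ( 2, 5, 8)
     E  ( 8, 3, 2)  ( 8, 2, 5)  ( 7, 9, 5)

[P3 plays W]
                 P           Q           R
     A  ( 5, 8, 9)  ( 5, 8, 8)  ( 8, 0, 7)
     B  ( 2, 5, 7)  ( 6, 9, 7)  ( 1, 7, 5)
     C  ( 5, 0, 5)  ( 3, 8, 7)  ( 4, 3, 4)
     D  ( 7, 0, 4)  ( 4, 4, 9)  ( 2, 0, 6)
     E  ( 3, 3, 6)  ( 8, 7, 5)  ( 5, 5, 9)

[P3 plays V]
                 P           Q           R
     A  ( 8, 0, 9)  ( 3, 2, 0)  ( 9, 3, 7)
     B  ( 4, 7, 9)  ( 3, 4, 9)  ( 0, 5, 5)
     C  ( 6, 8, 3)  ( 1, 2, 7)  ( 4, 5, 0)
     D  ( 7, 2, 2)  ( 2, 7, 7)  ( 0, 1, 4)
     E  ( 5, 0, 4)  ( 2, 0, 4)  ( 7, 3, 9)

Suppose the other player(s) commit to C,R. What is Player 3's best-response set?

u_3(X vs C,R) = 1
u_3(Y vs C,R) = 0
u_3(Z vs C,R) = 4
u_3(W vs C,R) = 4
u_3(V vs C,R) = 0
max payoff 4 at {Z,W}

P3 best: {Z,W}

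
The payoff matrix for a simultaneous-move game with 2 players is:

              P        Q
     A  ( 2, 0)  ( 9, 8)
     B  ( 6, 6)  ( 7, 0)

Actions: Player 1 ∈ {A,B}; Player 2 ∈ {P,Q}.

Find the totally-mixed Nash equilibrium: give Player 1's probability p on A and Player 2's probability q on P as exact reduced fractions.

P1 mixes 3/7 on A; P2 mixes 1/3 on P

P1 indiff ⇒ q·2+(1-q)·9 = q·6+(1-q)·7 ⇒ q(-4) = (1-q)(-2) ⇒ q = 1/3
P2 indiff ⇒ p·0+(1-p)·6 = p·8+(1-p)·0 ⇒ p(-8) = (1-p)(-6) ⇒ p = 3/7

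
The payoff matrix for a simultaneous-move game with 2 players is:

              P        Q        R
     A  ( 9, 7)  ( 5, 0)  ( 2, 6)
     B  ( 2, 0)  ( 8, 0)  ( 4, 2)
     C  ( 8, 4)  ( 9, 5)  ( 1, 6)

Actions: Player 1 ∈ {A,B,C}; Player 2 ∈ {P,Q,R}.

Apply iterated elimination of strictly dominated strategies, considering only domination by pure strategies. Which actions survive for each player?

IESDS → P1:{A,B} P2:{P,R}

P2 drop Q (R beats it: A:6>0 B:2>0 C:6>5)
P1 drop C (A beats it: P:9>8 R:2>1)
P1→{A,B} P2→{P,R}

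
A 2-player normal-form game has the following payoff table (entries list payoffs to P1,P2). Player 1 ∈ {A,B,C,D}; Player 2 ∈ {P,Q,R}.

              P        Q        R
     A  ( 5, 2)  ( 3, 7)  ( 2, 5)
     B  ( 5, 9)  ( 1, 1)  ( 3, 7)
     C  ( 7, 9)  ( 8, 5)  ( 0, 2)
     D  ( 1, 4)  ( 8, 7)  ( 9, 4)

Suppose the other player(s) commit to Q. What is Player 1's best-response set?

u_1(A vs Q) = 3
u_1(B vs Q) = 1
u_1(C vs Q) = 8
u_1(D vs Q) = 8
max payoff 8 at {C,D}

P1 best: {C,D}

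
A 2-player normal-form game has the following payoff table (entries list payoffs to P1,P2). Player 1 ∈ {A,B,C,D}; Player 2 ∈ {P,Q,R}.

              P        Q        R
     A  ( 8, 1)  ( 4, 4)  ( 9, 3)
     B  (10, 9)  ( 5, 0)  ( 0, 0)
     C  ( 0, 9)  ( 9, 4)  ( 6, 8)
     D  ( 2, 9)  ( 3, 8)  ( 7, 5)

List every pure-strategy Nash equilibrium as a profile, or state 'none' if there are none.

(A,P): not NE [P1→B gives 10>8; P2→Q gives 4>1]
(A,Q): not NE [P1→C gives 9>4]
(A,R): not NE [P2→Q gives 4>3]
(B,P): NE
(B,Q): not NE [P1→C gives 9>5; P2→P gives 9>0]
(B,R): not NE [P1→A gives 9>0; P2→P gives 9>0]
(C,P): not NE [P1→B gives 10>0]
(C,Q): not NE [P2→P gives 9>4]
(C,R): not NE [P1→A gives 9>6; P2→P gives 9>8]
(D,P): not NE [P1→B gives 10>2]
(D,Q): not NE [P1→C gives 9>3; P2→P gives 9>8]
(D,R): not NE [P1→A gives 9>7; P2→P gives 9>5]

Nash profiles: (B,P)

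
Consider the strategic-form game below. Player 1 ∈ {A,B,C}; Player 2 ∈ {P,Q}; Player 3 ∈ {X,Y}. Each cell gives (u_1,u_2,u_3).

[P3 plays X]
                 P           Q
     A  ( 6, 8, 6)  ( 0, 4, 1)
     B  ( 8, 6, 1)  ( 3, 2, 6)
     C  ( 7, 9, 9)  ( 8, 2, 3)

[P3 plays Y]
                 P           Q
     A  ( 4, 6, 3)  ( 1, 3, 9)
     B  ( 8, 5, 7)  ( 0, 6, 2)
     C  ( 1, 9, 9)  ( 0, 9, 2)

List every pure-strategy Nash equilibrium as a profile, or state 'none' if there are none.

(A,P,X): not NE [P1→B gives 8>6]
(A,P,Y): not NE [P1→B gives 8>4; P3→X gives 6>3]
(A,Q,X): not NE [P1→C gives 8>0; P2→P gives 8>4; P3→Y gives 9>1]
(A,Q,Y): not NE [P2→P gives 6>3]
(B,P,X): not NE [P3→Y gives 7>1]
(B,P,Y): not NE [P2→Q gives 6>5]
(B,Q,X): not NE [P1→C gives 8>3; P2→P gives 6>2]
(B,Q,Y): not NE [P1→A gives 1>0; P3→X gives 6>2]
(C,P,X): not NE [P1→B gives 8>7]
(C,P,Y): not NE [P1→B gives 8>1]
(C,Q,X): not NE [P2→P gives 9>2]
(C,Q,Y): not NE [P1→A gives 1>0; P3→X gives 3>2]

No pure NE.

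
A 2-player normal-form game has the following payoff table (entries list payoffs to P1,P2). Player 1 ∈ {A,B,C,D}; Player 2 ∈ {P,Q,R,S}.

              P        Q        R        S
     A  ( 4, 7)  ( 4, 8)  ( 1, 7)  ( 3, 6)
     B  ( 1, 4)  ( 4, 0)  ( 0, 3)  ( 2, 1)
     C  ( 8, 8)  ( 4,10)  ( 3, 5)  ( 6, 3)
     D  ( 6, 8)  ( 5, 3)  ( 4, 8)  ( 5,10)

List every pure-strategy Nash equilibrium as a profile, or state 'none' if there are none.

(A,P): not NE [P1→C gives 8>4; P2→Q gives 8>7]
(A,Q): not NE [P1→D gives 5>4]
(A,R): not NE [P1→D gives 4>1; P2→Q gives 8>7]
(A,S): not NE [P1→C gives 6>3; P2→Q gives 8>6]
(B,P): not NE [P1→C gives 8>1]
(B,Q): not NE [P1→D gives 5>4; P2→P gives 4>0]
(B,R): not NE [P1→D gives 4>0; P2→P gives 4>3]
(B,S): not NE [P1→C gives 6>2; P2→P gives 4>1]
(C,P): not NE [P2→Q gives 10>8]
(C,Q): not NE [P1→D gives 5>4]
(C,R): not NE [P1→D gives 4>3; P2→Q gives 10>5]
(C,S): not NE [P2→Q gives 10>3]
(D,P): not NE [P1→C gives 8>6; P2→S gives 10>8]
(D,Q): not NE [P2→S gives 10>3]
(D,R): not NE [P2→S gives 10>8]
(D,S): not NE [P1→C gives 6>5]

PSNE: ∅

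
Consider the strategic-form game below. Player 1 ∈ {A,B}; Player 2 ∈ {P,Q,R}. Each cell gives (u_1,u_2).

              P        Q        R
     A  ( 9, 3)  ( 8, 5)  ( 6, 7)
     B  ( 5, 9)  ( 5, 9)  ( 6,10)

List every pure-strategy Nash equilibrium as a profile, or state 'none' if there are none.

PSNE = {(A,R), (B,R)}

(A,P): not NE [P2→R gives 7>3]
(A,Q): not NE [P2→R gives 7>5]
(A,R): NE
(B,P): not NE [P1→A gives 9>5; P2→R gives 10>9]
(B,Q): not NE [P1→A gives 8>5; P2→R gives 10>9]
(B,R): NE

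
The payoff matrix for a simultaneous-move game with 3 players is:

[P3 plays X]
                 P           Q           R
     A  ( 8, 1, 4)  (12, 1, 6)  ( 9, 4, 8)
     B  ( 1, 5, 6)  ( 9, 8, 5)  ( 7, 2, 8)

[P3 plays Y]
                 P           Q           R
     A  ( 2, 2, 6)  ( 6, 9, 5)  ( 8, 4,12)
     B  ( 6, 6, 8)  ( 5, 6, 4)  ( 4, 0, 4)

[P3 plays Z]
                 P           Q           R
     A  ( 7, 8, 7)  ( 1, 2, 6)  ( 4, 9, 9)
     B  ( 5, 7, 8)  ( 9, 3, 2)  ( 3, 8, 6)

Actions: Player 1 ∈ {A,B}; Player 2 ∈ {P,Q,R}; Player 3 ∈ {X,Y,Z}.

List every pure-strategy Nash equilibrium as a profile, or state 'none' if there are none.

(A,P,X): not NE [P2→R gives 4>1; P3→Z gives 7>4]
(A,P,Y): not NE [P1→B gives 6>2; P2→Q gives 9>2; P3→Z gives 7>6]
(A,P,Z): not NE [P2→R gives 9>8]
(A,Q,X): not NE [P2→R gives 4>1]
(A,Q,Y): not NE [P3→Z gives 6>5]
(A,Q,Z): not NE [P1→B gives 9>1; P2→R gives 9>2]
(A,R,X): not NE [P3→Y gives 12>8]
(A,R,Y): not NE [P2→Q gives 9>4]
(A,R,Z): not NE [P3→Y gives 12>9]
(B,P,X): not NE [P1→A gives 8>1; P2→Q gives 8>5; P3→Z gives 8>6]
(B,P,Y): NE
(B,P,Z): not NE [P1→A gives 7>5; P2→R gives 8>7]
(B,Q,X): not NE [P1→A gives 12>9]
(B,Q,Y): not NE [P1→A gives 6>5; P3→X gives 5>4]
(B,Q,Z): not NE [P2→R gives 8>3; P3→X gives 5>2]
(B,R,X): not NE [P1→A gives 9>7; P2→Q gives 8>2]
(B,R,Y): not NE [P1→A gives 8>4; P2→Q gives 6>0; P3→X gives 8>4]
(B,R,Z): not NE [P1→A gives 4>3; P3→X gives 8>6]

NE set: (B,P,Y)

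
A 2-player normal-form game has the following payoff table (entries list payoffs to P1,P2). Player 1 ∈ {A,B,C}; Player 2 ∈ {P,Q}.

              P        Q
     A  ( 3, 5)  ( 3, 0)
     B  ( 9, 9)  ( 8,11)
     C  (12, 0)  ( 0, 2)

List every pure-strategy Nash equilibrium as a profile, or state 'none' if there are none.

(A,P): not NE [P1→C gives 12>3]
(A,Q): not NE [P1→B gives 8>3; P2→P gives 5>0]
(B,P): not NE [P1→C gives 12>9; P2→Q gives 11>9]
(B,Q): NE
(C,P): not NE [P2→Q gives 2>0]
(C,Q): not NE [P1→B gives 8>0]

PSNE = {(B,Q)}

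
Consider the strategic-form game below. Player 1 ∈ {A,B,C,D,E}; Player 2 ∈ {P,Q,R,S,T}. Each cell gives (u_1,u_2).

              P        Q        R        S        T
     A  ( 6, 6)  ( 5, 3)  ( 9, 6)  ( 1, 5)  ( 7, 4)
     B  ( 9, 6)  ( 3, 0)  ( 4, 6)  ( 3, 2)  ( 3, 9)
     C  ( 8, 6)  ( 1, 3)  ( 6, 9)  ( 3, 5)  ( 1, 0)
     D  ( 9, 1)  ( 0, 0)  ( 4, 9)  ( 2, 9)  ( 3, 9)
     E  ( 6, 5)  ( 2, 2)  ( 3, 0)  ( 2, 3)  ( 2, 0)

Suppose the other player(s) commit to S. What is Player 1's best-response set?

u_1(A vs S) = 1
u_1(B vs S) = 3
u_1(C vs S) = 3
u_1(D vs S) = 2
u_1(E vs S) = 2
max payoff 3 at {B,C}

BR_1 = {B,C}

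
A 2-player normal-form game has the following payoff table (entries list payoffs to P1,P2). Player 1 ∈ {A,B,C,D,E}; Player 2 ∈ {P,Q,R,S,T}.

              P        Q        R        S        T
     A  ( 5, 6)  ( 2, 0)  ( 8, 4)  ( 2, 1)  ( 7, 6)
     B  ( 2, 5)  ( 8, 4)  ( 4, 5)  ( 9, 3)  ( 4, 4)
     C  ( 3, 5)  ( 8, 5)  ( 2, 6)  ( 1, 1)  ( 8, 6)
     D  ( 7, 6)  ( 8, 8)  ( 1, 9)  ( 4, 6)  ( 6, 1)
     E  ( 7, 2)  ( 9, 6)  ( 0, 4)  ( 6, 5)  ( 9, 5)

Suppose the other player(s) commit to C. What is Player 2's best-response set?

BR_2 = {R,T}

u_2(P vs C) = 5
u_2(Q vs C) = 5
u_2(R vs C) = 6
u_2(S vs C) = 1
u_2(T vs C) = 6
max payoff 6 at {R,T}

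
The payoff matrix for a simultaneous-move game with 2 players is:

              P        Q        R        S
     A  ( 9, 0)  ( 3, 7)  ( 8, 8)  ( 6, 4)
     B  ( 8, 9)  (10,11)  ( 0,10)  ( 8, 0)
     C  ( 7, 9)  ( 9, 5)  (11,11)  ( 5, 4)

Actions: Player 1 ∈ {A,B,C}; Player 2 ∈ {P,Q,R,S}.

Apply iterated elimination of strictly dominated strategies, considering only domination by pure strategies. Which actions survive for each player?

P2 drop P (R beats it: A:8>0 B:10>9 C:11>9)
P2 drop S (Q beats it: A:7>4 B:11>0 C:5>4)
P1 drop A (C beats it: Q:9>3 R:11>8)
P1→{B,C} P2→{Q,R}

Remaining: P1:{B,C} P2:{Q,R}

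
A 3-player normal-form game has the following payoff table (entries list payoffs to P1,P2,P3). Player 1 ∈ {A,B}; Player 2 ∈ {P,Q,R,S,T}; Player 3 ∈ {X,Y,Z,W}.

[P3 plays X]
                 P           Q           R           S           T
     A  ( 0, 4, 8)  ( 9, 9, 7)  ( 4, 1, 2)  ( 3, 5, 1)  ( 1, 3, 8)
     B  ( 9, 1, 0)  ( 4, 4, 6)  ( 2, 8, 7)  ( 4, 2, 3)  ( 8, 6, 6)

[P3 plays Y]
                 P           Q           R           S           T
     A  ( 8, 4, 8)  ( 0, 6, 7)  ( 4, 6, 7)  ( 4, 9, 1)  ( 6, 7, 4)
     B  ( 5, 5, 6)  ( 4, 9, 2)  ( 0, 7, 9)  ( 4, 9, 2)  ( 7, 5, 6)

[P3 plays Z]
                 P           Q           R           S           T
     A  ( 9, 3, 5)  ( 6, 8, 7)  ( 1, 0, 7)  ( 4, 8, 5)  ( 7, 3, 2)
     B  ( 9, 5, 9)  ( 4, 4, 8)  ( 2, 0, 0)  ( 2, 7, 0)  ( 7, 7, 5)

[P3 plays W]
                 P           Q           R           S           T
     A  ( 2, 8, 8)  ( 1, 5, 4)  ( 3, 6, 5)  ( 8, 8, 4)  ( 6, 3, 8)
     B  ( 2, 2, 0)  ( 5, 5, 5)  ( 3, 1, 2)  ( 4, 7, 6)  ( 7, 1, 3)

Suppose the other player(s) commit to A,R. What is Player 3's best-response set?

u_3(X vs A,R) = 2
u_3(Y vs A,R) = 7
u_3(Z vs A,R) = 7
u_3(W vs A,R) = 5
max payoff 7 at {Y,Z}

P3 best: {Y,Z}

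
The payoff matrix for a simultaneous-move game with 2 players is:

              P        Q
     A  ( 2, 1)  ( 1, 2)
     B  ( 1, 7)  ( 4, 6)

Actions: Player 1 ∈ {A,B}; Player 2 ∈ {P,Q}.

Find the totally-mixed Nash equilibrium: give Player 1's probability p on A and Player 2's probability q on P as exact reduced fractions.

(p,q) = (1/2, 3/4)

P1 indiff ⇒ q·2+(1-q)·1 = q·1+(1-q)·4 ⇒ q(1) = (1-q)(3) ⇒ q = 3/4
P2 indiff ⇒ p·1+(1-p)·7 = p·2+(1-p)·6 ⇒ p(-1) = (1-p)(-1) ⇒ p = 1/2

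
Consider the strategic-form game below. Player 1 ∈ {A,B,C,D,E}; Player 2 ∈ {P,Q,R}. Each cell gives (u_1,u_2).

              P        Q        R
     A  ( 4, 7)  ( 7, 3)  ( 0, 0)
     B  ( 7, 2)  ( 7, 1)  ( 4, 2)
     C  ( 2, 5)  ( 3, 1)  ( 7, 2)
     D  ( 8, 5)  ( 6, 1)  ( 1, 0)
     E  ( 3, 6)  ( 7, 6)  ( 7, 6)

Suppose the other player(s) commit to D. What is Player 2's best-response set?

P2 best: {P}

u_2(P vs D) = 5
u_2(Q vs D) = 1
u_2(R vs D) = 0
max payoff 5 at {P}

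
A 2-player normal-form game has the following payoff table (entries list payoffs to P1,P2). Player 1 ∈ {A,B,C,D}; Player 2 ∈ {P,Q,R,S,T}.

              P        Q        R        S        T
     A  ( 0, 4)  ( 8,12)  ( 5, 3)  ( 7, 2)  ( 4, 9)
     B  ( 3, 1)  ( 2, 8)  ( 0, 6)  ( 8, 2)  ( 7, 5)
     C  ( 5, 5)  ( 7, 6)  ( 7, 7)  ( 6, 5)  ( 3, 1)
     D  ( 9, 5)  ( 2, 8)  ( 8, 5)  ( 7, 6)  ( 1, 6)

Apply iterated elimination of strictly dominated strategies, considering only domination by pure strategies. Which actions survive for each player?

P2 drop P (Q beats it: A:12>4 B:8>1 C:6>5 D:8>5)
P2 drop S (Q beats it: A:12>2 B:8>2 C:6>5 D:8>6)
P2 drop T (Q beats it: A:12>9 B:8>5 C:6>1 D:8>6)
P1 drop B (A beats it: Q:8>2 R:5>0)
P1→{A,C,D} P2→{Q,R}

Remaining: P1:{A,C,D} P2:{Q,R}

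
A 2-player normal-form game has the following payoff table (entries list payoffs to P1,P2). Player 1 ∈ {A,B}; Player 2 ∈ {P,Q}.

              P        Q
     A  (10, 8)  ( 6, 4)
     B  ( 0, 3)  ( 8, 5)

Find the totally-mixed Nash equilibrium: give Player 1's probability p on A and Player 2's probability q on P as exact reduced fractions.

P1 indiff ⇒ q·10+(1-q)·6 = q·0+(1-q)·8 ⇒ q(10) = (1-q)(2) ⇒ q = 1/6
P2 indiff ⇒ p·8+(1-p)·3 = p·4+(1-p)·5 ⇒ p(4) = (1-p)(2) ⇒ p = 1/3

p=1/3, q=1/6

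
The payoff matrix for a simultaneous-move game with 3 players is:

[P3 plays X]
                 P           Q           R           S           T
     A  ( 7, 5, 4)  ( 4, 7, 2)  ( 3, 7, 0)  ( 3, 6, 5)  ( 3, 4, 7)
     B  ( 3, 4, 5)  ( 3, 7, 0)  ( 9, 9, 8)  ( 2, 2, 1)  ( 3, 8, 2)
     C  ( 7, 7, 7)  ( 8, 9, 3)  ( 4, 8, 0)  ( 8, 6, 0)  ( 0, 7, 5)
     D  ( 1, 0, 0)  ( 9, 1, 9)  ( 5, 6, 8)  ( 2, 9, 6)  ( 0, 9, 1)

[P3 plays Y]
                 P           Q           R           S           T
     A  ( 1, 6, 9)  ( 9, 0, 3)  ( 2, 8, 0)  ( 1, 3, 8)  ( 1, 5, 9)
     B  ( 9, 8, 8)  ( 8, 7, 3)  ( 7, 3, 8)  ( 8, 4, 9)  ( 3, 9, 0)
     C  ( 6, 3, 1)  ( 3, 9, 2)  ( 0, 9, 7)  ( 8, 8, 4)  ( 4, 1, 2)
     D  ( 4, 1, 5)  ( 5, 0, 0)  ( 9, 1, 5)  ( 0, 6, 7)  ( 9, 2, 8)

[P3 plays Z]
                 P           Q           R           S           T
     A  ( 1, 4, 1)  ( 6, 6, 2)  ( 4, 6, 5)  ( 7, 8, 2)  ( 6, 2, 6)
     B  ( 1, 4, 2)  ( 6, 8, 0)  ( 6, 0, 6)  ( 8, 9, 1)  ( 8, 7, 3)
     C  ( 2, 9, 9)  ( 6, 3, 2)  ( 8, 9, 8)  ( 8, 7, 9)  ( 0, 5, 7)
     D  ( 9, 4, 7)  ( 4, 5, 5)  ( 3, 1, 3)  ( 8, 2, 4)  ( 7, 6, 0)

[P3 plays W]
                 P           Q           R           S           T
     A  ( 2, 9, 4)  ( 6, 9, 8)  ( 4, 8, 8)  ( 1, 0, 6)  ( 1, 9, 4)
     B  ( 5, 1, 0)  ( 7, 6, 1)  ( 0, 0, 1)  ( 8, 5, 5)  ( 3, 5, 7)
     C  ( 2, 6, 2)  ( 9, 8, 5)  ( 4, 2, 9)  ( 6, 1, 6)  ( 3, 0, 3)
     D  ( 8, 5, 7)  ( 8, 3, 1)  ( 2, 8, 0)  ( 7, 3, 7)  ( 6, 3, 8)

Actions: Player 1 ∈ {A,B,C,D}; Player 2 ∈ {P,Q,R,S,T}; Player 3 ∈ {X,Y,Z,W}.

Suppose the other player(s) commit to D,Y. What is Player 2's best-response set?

P2 best: {S}

u_2(P vs D,Y) = 1
u_2(Q vs D,Y) = 0
u_2(R vs D,Y) = 1
u_2(S vs D,Y) = 6
u_2(T vs D,Y) = 2
max payoff 6 at {S}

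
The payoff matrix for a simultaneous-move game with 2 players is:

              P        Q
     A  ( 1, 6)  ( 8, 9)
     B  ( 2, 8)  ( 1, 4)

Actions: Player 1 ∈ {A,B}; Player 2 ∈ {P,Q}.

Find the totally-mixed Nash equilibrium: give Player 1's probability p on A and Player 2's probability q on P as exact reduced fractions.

P1 indiff ⇒ q·1+(1-q)·8 = q·2+(1-q)·1 ⇒ q(-1) = (1-q)(-7) ⇒ q = 7/8
P2 indiff ⇒ p·6+(1-p)·8 = p·9+(1-p)·4 ⇒ p(-3) = (1-p)(-4) ⇒ p = 4/7

P1 mixes 4/7 on A; P2 mixes 7/8 on P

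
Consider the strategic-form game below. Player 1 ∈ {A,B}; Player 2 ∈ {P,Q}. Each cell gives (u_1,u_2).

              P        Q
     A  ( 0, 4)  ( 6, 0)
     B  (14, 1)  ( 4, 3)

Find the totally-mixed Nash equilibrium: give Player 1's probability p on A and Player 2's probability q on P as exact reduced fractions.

(p,q) = (1/3, 1/8)

P1 indiff ⇒ q·0+(1-q)·6 = q·14+(1-q)·4 ⇒ q(-14) = (1-q)(-2) ⇒ q = 1/8
P2 indiff ⇒ p·4+(1-p)·1 = p·0+(1-p)·3 ⇒ p(4) = (1-p)(2) ⇒ p = 1/3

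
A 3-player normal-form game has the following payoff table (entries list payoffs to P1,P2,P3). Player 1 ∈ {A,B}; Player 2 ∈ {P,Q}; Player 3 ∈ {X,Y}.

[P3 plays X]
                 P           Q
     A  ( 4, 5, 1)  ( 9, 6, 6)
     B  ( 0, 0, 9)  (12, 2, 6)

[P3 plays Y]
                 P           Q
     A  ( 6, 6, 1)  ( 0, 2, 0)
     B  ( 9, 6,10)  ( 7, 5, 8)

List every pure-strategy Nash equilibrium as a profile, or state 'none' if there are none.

(A,P,X): not NE [P2→Q gives 6>5]
(A,P,Y): not NE [P1→B gives 9>6]
(A,Q,X): not NE [P1→B gives 12>9]
(A,Q,Y): not NE [P1→B gives 7>0; P2→P gives 6>2; P3→X gives 6>0]
(B,P,X): not NE [P1→A gives 4>0; P2→Q gives 2>0; P3→Y gives 10>9]
(B,P,Y): NE
(B,Q,X): not NE [P3→Y gives 8>6]
(B,Q,Y): not NE [P2→P gives 6>5]

NE set: (B,P,Y)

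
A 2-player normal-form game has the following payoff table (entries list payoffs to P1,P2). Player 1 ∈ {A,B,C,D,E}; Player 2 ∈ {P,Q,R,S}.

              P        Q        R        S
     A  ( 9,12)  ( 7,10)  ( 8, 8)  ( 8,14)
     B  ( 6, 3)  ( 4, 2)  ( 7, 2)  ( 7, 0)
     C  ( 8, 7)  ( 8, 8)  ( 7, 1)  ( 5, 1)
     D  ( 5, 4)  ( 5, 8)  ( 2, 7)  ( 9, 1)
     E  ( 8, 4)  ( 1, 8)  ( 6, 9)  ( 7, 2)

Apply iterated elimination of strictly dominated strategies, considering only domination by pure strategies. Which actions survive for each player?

Survivors P1:{A,C,D} P2:{P,Q,S}

P1 drop B (A beats it: P:9>6 Q:7>4 R:8>7 S:8>7)
P1 drop E (A beats it: P:9>8 Q:7>1 R:8>6 S:8>7)
P2 drop R (Q beats it: A:10>8 C:8>1 D:8>7)
P1→{A,C,D} P2→{P,Q,S}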